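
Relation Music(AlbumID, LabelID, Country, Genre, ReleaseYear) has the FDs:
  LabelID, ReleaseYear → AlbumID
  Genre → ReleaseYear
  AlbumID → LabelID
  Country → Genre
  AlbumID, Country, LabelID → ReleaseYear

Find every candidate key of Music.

Attributes never on any right-hand side: {Country} — every candidate key must contain it.
{AlbumID, Country}⁺ = {AlbumID, Country, Genre, LabelID, ReleaseYear}, which is every attribute, so {AlbumID, Country} is a candidate key.
{Country, LabelID}⁺ = {AlbumID, Country, Genre, LabelID, ReleaseYear}, which is every attribute, so {Country, LabelID} is a candidate key.
These are minimal and exhaustive — every other superkey contains one of them.

{AlbumID, Country}, {Country, LabelID}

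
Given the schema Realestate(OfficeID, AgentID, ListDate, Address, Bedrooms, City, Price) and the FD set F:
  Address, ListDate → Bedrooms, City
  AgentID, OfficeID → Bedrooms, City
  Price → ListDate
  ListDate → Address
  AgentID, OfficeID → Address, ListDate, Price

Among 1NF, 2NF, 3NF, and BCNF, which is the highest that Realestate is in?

2NF

Candidate key: {AgentID, OfficeID}. Prime attributes: {AgentID, OfficeID}.
Address, ListDate → Bedrooms, City: {Address, ListDate}⁺ = {Address, Bedrooms, City, ListDate}, which is not all of the attributes, so the left side is not a superkey — BCNF is violated.
Because {Bedrooms, City} are non-prime and the left side of Address, ListDate → Bedrooms, City is not a superkey, the relation is not in 3NF.
Checking every proper subset of each key, none determines a non-prime attribute — 2NF is satisfied.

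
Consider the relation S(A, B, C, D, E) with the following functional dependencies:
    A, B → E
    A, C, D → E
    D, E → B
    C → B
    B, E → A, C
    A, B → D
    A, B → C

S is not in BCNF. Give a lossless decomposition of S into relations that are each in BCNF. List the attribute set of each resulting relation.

{A, C, D, E}; {B, C}

Candidate keys of the original relation: {A, B}, {A, C}, {B, E}, {C, E}, {D, E}.
In {A, B, C, D, E}, {C} is not a superkey ({C}⁺ restricted to this set is {B, C}), so split on C → B into {B, C} and {A, C, D, E}.
{B, C}: every determinant is a superkey — BCNF.
{A, C, D, E}: every determinant is a superkey — BCNF.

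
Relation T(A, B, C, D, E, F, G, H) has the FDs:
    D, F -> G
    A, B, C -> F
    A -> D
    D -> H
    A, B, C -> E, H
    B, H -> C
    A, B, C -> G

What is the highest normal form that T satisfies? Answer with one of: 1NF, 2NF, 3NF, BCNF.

1NF

Candidate key: {A, B}. Prime attributes: {A, B}.
For D, F -> G we have {D, F}⁺ = {D, F, G, H}; {D, F} is not a superkey, so BCNF fails.
Because {G} is non-prime and the left side of D, F -> G is not a superkey, the relation is not in 3NF.
The proper key subset {A} of {A, B} determines non-prime {D, H}, so the relation is not even in 2NF.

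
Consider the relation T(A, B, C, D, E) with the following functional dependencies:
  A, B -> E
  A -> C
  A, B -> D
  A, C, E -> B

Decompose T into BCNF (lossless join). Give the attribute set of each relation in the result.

{A, B, D, E}; {A, C}

Candidate keys of the original relation: {A, B}, {A, E}.
In {A, B, C, D, E}, {A} is not a superkey ({A}⁺ restricted to this set is {A, C}), so split on A -> C into {A, C} and {A, B, D, E}.
{A, C} has no BCNF violation.
{A, B, D, E} has no BCNF violation.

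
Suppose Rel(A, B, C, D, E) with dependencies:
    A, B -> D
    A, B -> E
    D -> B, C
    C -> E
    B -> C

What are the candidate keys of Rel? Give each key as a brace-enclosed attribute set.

{A} never appears on the right of any FD, so every key must include it.
{A, B}⁺ = {A, B, C, D, E}, which is every attribute, so {A, B} is a candidate key.
{A, D}⁺ = {A, B, C, D, E}, which is every attribute, so {A, D} is a candidate key.
These are minimal and exhaustive — every other superkey contains one of them.

{A, B}, {A, D}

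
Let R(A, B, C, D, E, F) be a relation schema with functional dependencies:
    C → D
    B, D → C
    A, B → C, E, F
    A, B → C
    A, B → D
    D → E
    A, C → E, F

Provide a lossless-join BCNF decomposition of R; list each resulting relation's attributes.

{A, B, C}; {A, C, F}; {C, D}; {D, E}

Candidate key of the original relation: {A, B}.
In {A, B, C, D, E, F}, {C} is not a superkey ({C}⁺ restricted to this set is {C, D, E}), so split on C → D, E into {C, D, E} and {A, B, C, F}.
In {C, D, E}, {D} is not a superkey ({D}⁺ restricted to this set is {D, E}), so split on D → E into {D, E} and {C, D}.
{D, E}: every determinant is a superkey — BCNF.
{C, D}: every determinant is a superkey — BCNF.
In {A, B, C, F}, {A, C} is not a superkey ({A, C}⁺ restricted to this set is {A, C, F}), so split on A, C → F into {A, C, F} and {A, B, C}.
{A, C, F}: every determinant is a superkey — BCNF.
{A, B, C}: every determinant is a superkey — BCNF.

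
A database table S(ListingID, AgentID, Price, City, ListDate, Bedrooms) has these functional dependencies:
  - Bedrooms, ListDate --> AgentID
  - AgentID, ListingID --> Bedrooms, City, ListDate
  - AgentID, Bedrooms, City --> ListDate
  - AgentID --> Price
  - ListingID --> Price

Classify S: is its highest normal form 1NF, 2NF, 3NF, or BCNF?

1NF

Candidate keys: {AgentID, ListingID}, {Bedrooms, ListDate, ListingID}. Prime attributes: {AgentID, Bedrooms, ListDate, ListingID}.
Bedrooms, ListDate --> AgentID: {Bedrooms, ListDate}⁺ = {AgentID, Bedrooms, ListDate, Price}, which is not all of the attributes, so the left side is not a superkey — BCNF is violated.
AgentID --> Price has non-prime {Price} on the right and a non-superkey on the left, so 3NF fails.
The proper key subset {AgentID} of {AgentID, ListingID} determines non-prime {Price}, so the relation is not even in 2NF.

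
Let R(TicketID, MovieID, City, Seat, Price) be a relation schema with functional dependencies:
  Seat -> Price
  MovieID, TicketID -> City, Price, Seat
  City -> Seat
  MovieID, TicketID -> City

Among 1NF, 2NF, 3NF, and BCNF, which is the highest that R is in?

2NF

Candidate key: {MovieID, TicketID}. Prime attributes: {MovieID, TicketID}.
Seat -> Price breaks BCNF: {Seat}⁺ = {Price, Seat}, so {Seat} is not a superkey.
Because {Price} is non-prime and the left side of Seat -> Price is not a superkey, the relation is not in 3NF.
Checking every proper subset of each key, none determines a non-prime attribute — 2NF is satisfied.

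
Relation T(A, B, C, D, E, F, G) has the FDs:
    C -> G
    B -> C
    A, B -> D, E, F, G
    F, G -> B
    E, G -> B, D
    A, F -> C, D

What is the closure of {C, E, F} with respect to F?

{B, C, D, E, F, G}

Start with {C, E, F}.
C -> G applies; add {G} → now {C, E, F, G}.
F, G -> B applies; add {B} → now {B, C, E, F, G}.
E, G -> B, D applies; add {D} → now {B, C, D, E, F, G}.
No further FD applies.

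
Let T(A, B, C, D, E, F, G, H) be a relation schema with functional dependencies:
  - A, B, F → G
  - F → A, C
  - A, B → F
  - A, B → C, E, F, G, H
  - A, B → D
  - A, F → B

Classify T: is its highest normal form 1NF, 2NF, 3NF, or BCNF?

Candidate keys: {A, B}, {F}. Prime attributes: {A, B, F}.
Each dependency's left side is a superkey — BCNF holds.

BCNF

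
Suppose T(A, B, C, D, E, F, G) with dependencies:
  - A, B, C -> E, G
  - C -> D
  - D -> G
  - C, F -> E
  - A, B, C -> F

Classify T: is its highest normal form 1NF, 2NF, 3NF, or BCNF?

1NF

Candidate key: {A, B, C}. Prime attributes: {A, B, C}.
C -> D: {C}⁺ = {C, D, G}, which is not all of the attributes, so the left side is not a superkey — BCNF is violated.
C -> D determines the non-prime attribute {D} from a non-superkey — 3NF is violated.
{C} is a proper subset of the key {A, B, C}, and {C}⁺ contains the non-prime attributes {D, G} — a partial dependency, so 2NF is violated.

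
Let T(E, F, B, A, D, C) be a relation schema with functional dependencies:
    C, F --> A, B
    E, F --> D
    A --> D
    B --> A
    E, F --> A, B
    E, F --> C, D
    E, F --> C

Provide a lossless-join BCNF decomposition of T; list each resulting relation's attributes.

{A, B}; {A, D}; {B, C, F}; {C, E, F}

Candidate key of the original relation: {E, F}.
In {A, B, C, D, E, F}, {C, F} is not a superkey ({C, F}⁺ restricted to this set is {A, B, C, D, F}), so split on C, F --> A, B, D into {A, B, C, D, F} and {C, E, F}.
In {A, B, C, D, F}, {A} is not a superkey ({A}⁺ restricted to this set is {A, D}), so split on A --> D into {A, D} and {A, B, C, F}.
{A, D} has no BCNF violation.
In {A, B, C, F}, {B} is not a superkey ({B}⁺ restricted to this set is {A, B}), so split on B --> A into {A, B} and {B, C, F}.
{A, B} has no BCNF violation.
{B, C, F} has no BCNF violation.
{C, E, F} has no BCNF violation.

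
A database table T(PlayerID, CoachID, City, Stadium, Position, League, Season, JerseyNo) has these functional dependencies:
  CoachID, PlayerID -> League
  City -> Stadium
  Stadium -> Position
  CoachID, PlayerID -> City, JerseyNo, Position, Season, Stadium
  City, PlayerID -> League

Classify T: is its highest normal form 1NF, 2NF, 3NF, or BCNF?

2NF

Candidate key: {CoachID, PlayerID}. Prime attributes: {CoachID, PlayerID}.
For City -> Stadium we have {City}⁺ = {City, Position, Stadium}; {City} is not a superkey, so BCNF fails.
City -> Stadium determines the non-prime attribute {Stadium} from a non-superkey — 3NF is violated.
Checking every proper subset of each key, none determines a non-prime attribute — 2NF is satisfied.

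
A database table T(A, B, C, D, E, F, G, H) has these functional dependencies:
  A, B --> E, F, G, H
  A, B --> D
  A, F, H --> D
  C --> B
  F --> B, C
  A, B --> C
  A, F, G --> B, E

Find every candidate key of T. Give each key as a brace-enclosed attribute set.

Attributes never on any right-hand side: {A} — every candidate key must contain it.
{A, B}⁺ = {A, B, C, D, E, F, G, H}, which is every attribute, so {A, B} is a candidate key.
{A, C}⁺ = {A, B, C, D, E, F, G, H}, which is every attribute, so {A, C} is a candidate key.
{A, F}⁺ = {A, B, C, D, E, F, G, H}, which is every attribute, so {A, F} is a candidate key.
These are minimal and exhaustive — every other superkey contains one of them.

{A, B}, {A, C}, {A, F}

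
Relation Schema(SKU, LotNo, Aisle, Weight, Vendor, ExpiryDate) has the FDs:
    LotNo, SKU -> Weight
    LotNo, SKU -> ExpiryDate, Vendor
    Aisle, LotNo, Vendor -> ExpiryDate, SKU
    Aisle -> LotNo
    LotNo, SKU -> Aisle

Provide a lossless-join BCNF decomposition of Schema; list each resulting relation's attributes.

Candidate keys of the original relation: {Aisle, SKU}, {Aisle, Vendor}, {LotNo, SKU}.
{Aisle, ExpiryDate, LotNo, SKU, Vendor, Weight}: {Aisle} determines {Aisle, LotNo} here but is not a superkey — split on Aisle -> LotNo, giving {Aisle, LotNo} and {Aisle, ExpiryDate, SKU, Vendor, Weight}.
{Aisle, LotNo} is in BCNF.
{Aisle, ExpiryDate, SKU, Vendor, Weight} is in BCNF.

{Aisle, ExpiryDate, SKU, Vendor, Weight}; {Aisle, LotNo}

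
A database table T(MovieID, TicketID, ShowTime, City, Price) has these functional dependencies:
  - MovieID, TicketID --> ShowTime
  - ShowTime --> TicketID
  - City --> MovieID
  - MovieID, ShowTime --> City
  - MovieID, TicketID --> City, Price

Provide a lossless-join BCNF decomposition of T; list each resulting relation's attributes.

Candidate keys of the original relation: {City, ShowTime}, {City, TicketID}, {MovieID, ShowTime}, {MovieID, TicketID}.
In {City, MovieID, Price, ShowTime, TicketID}, {ShowTime} is not a superkey ({ShowTime}⁺ restricted to this set is {ShowTime, TicketID}), so split on ShowTime --> TicketID into {ShowTime, TicketID} and {City, MovieID, Price, ShowTime}.
{ShowTime, TicketID} is in BCNF.
In {City, MovieID, Price, ShowTime}, {City} is not a superkey ({City}⁺ restricted to this set is {City, MovieID}), so split on City --> MovieID into {City, MovieID} and {City, Price, ShowTime}.
{City, MovieID} is in BCNF.
{City, Price, ShowTime} is in BCNF.

{City, MovieID}; {City, Price, ShowTime}; {ShowTime, TicketID}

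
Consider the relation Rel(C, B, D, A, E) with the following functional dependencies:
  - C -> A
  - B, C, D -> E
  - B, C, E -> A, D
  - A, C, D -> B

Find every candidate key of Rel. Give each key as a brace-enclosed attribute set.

No FD produces {C}, so it must be in every candidate key.
{C, D} is a candidate key since {C, D}⁺ = {A, B, C, D, E} covers every attribute.
{B, C, E} is a candidate key since {B, C, E}⁺ = {A, B, C, D, E} covers every attribute.
Any other superkey properly contains one of these, so there are no further candidate keys.

{B, C, E}, {C, D}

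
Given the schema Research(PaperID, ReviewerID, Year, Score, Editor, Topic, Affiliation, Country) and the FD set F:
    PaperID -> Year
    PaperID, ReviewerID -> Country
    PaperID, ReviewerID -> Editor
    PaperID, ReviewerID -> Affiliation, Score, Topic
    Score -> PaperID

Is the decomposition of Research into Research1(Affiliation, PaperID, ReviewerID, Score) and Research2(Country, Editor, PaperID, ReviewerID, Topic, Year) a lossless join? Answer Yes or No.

Yes

The shared attributes are {PaperID, ReviewerID} and {PaperID, ReviewerID}⁺ = {Affiliation, Country, Editor, PaperID, ReviewerID, Score, Topic, Year}.
Research1 is contained in that closure, so Research1 ∩ Research2 -> Research1 holds and the join is lossless.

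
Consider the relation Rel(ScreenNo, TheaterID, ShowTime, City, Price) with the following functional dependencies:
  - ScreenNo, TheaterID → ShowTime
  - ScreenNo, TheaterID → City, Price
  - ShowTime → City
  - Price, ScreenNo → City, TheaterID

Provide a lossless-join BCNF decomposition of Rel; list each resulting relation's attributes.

{City, ShowTime}; {Price, ScreenNo, ShowTime, TheaterID}

Candidate keys of the original relation: {Price, ScreenNo}, {ScreenNo, TheaterID}.
Within {City, Price, ScreenNo, ShowTime, TheaterID}: {ShowTime}⁺ ∩ {City, Price, ScreenNo, ShowTime, TheaterID} = {City, ShowTime}, not the whole set, so ShowTime → City violates BCNF; decompose into {City, ShowTime} and {Price, ScreenNo, ShowTime, TheaterID}.
{City, ShowTime}: every determinant is a superkey — BCNF.
{Price, ScreenNo, ShowTime, TheaterID}: every determinant is a superkey — BCNF.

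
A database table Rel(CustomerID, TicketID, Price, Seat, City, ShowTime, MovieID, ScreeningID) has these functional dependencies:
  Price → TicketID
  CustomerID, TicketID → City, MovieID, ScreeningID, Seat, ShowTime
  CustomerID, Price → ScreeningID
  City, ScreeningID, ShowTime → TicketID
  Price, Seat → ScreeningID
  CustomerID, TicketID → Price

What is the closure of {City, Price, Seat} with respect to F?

{City, Price, ScreeningID, Seat, TicketID}

Start with {City, Price, Seat}.
Price → TicketID applies; add {TicketID} → now {City, Price, Seat, TicketID}.
Price, Seat → ScreeningID applies; add {ScreeningID} → now {City, Price, ScreeningID, Seat, TicketID}.
No further FD applies.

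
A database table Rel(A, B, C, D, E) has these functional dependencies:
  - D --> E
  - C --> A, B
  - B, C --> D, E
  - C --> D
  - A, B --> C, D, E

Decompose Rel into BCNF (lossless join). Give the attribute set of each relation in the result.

{A, B, C, D}; {D, E}

Candidate keys of the original relation: {A, B}, {C}.
Within {A, B, C, D, E}: {D}⁺ ∩ {A, B, C, D, E} = {D, E}, not the whole set, so D --> E violates BCNF; decompose into {D, E} and {A, B, C, D}.
{D, E} has no BCNF violation.
{A, B, C, D} has no BCNF violation.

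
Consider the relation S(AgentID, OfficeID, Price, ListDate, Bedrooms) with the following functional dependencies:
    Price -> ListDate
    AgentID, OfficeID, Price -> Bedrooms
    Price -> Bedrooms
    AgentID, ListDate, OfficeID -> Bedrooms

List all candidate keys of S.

{AgentID, OfficeID, Price}

No FD produces {AgentID, OfficeID, Price}, so they must be in every candidate key.
{AgentID, OfficeID, Price}⁺ = {AgentID, Bedrooms, ListDate, OfficeID, Price}, which is every attribute, so {AgentID, OfficeID, Price} is a candidate key.
No smaller or unrelated set reaches every attribute, so there are no other keys.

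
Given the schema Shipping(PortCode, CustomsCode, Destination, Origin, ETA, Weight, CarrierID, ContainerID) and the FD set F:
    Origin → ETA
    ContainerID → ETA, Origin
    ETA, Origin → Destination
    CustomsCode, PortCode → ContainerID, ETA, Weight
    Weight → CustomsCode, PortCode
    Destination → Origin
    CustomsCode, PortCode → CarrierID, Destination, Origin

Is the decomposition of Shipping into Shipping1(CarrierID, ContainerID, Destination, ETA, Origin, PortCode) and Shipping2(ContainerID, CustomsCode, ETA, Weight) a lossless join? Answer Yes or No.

No

Shipping1 ∩ Shipping2 = {ContainerID, ETA}; its closure under F is {ContainerID, Destination, ETA, Origin}.
Neither Shipping1 nor Shipping2 is contained in that closure, so the decomposition is lossy.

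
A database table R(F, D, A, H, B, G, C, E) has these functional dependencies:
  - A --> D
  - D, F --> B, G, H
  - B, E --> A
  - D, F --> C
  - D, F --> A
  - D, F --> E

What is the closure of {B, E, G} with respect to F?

{A, B, D, E, G}

Start with {B, E, G}.
B, E --> A applies; add {A} → now {A, B, E, G}.
A --> D applies; add {D} → now {A, B, D, E, G}.
No further FD applies.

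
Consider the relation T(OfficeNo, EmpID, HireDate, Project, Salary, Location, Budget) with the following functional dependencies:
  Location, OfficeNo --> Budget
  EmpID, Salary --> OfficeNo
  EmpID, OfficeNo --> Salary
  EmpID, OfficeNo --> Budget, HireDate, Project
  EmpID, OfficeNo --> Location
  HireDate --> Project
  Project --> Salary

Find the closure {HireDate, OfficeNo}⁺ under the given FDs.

{HireDate, OfficeNo, Project, Salary}

Start with {HireDate, OfficeNo}.
HireDate --> Project applies; add {Project} → now {HireDate, OfficeNo, Project}.
Project --> Salary applies; add {Salary} → now {HireDate, OfficeNo, Project, Salary}.
No further FD applies.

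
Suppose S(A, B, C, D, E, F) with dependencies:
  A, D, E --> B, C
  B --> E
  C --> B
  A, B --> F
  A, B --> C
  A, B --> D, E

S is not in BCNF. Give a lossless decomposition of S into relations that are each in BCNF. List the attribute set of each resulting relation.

{A, C, D, F}; {B, C}; {B, E}

Candidate keys of the original relation: {A, B}, {A, C}, {A, D, E}.
In {A, B, C, D, E, F}, {B} is not a superkey ({B}⁺ restricted to this set is {B, E}), so split on B --> E into {B, E} and {A, B, C, D, F}.
{B, E} has no BCNF violation.
In {A, B, C, D, F}, {C} is not a superkey ({C}⁺ restricted to this set is {B, C}), so split on C --> B into {B, C} and {A, C, D, F}.
{B, C} has no BCNF violation.
{A, C, D, F} has no BCNF violation.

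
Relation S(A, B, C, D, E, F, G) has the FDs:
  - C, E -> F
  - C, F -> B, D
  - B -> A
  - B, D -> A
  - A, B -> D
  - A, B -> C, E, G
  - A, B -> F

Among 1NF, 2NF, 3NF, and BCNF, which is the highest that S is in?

BCNF

Candidate keys: {B}, {C, E}, {C, F}. Prime attributes: {B, C, E, F}.
The left-hand side of every FD is a superkey, so BCNF is satisfied.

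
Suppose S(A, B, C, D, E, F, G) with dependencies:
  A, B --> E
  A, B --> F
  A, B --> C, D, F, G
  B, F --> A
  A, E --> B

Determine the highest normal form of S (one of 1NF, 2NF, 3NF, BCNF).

BCNF

Candidate keys: {A, B}, {A, E}, {B, F}. Prime attributes: {A, B, E, F}.
Each dependency's left side is a superkey — BCNF holds.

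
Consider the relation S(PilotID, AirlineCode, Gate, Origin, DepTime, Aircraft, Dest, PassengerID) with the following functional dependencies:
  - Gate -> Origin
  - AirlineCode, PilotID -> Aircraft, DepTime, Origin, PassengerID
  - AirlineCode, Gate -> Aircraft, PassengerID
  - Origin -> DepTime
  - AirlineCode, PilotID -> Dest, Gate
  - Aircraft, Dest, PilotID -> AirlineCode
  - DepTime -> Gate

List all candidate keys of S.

Attributes never on any right-hand side: {PilotID} — every candidate key must contain it.
{AirlineCode, PilotID} is a candidate key since {AirlineCode, PilotID}⁺ = {Aircraft, AirlineCode, DepTime, Dest, Gate, Origin, PassengerID, PilotID} covers every attribute.
{Aircraft, Dest, PilotID} is a candidate key since {Aircraft, Dest, PilotID}⁺ = {Aircraft, AirlineCode, DepTime, Dest, Gate, Origin, PassengerID, PilotID} covers every attribute.
These are minimal and exhaustive — every other superkey contains one of them.

{Aircraft, Dest, PilotID}, {AirlineCode, PilotID}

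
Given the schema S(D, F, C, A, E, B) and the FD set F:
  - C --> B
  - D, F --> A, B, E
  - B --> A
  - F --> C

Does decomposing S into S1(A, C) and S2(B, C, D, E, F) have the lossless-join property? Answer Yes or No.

The shared attributes are {C} and {C}⁺ = {A, B, C}.
Since S1 ⊆ {A, B, C}, the intersection is a superkey of S1; the decomposition is lossless.

Yes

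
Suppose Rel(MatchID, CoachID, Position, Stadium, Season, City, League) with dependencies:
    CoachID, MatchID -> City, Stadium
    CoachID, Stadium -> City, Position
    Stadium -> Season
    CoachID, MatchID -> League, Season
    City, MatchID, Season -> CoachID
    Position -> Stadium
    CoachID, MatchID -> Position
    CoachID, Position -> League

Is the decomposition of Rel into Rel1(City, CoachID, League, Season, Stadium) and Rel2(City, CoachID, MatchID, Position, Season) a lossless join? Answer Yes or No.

No

Rel1 ∩ Rel2 = {City, CoachID, Season}; its closure under F is {City, CoachID, Season}.
Rel1 ⊄ {City, CoachID, Season} and Rel2 ⊄ {City, CoachID, Season}, so the split is lossy.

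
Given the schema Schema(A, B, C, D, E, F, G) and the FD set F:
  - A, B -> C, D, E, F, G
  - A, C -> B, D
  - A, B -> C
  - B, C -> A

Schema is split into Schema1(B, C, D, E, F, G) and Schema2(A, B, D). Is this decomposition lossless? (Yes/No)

No

Schema1 ∩ Schema2 = {B, D}; its closure under F is {B, D}.
Neither Schema1 nor Schema2 is contained in that closure, so the decomposition is lossy.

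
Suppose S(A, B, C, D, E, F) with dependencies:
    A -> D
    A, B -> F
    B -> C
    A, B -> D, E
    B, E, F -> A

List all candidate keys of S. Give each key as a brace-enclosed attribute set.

Attributes never on any right-hand side: {B} — every candidate key must contain it.
{A, B}⁺ = {A, B, C, D, E, F}, which is every attribute, so {A, B} is a candidate key.
{B, E, F}⁺ = {A, B, C, D, E, F}, which is every attribute, so {B, E, F} is a candidate key.
No proper subset of any of these is a key, and no other minimal superkey exists.

{A, B}, {B, E, F}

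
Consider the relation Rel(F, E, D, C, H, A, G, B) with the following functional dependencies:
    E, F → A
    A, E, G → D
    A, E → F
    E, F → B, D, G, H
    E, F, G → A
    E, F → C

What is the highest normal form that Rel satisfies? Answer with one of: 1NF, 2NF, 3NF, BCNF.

BCNF

Candidate keys: {A, E}, {E, F}. Prime attributes: {A, E, F}.
Each dependency's left side is a superkey — BCNF holds.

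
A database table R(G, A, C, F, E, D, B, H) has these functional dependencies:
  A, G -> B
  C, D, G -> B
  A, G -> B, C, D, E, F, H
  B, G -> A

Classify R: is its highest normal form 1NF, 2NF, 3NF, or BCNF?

Candidate keys: {A, G}, {B, G}, {C, D, G}. Prime attributes: {A, B, C, D, G}.
Every FD has a superkey on the left, so the relation is in BCNF.

BCNF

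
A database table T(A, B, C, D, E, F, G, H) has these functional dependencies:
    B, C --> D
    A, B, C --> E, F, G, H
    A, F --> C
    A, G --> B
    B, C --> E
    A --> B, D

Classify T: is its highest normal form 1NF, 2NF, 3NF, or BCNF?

1NF

Candidate keys: {A, C}, {A, F}. Prime attributes: {A, C, F}.
For B, C --> D we have {B, C}⁺ = {B, C, D, E}; {B, C} is not a superkey, so BCNF fails.
B, C --> D has non-prime {D} on the right and a non-superkey on the left, so 3NF fails.
Since {A} ⊂ {A, C} and {A}⁺ ⊇ {B, D} with {B, D} non-prime, there is a partial dependency; 2NF fails.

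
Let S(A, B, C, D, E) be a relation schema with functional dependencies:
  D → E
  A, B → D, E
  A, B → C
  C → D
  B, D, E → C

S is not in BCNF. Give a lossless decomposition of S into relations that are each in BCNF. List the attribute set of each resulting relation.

Candidate key of the original relation: {A, B}.
{A, B, C, D, E}: {D} determines {D, E} here but is not a superkey — split on D → E, giving {D, E} and {A, B, C, D}.
{D, E} has no BCNF violation.
{A, B, C, D}: {C} determines {C, D} here but is not a superkey — split on C → D, giving {C, D} and {A, B, C}.
{C, D} has no BCNF violation.
{A, B, C} has no BCNF violation.

{A, B, C}; {C, D}; {D, E}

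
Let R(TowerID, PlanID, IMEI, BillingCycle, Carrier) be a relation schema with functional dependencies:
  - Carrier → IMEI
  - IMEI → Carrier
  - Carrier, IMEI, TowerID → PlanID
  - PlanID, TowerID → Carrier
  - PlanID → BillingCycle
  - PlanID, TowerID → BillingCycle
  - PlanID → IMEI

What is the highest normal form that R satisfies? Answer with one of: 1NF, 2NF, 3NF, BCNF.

Candidate keys: {Carrier, TowerID}, {IMEI, TowerID}, {PlanID, TowerID}. Prime attributes: {Carrier, IMEI, PlanID, TowerID}.
Carrier → IMEI breaks BCNF: {Carrier}⁺ = {Carrier, IMEI}, so {Carrier} is not a superkey.
PlanID → BillingCycle determines the non-prime attribute {BillingCycle} from a non-superkey — 3NF is violated.
Since {PlanID} ⊂ {PlanID, TowerID} and {PlanID}⁺ ⊇ {BillingCycle} with {BillingCycle} non-prime, there is a partial dependency; 2NF fails.

1NF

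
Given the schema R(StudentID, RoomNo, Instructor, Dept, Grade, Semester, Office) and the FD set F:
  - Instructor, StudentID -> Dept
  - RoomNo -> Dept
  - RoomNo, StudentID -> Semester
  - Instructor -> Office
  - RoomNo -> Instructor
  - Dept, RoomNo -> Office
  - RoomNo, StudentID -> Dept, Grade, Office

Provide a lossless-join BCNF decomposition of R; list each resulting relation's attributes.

Candidate key of the original relation: {RoomNo, StudentID}.
Within {Dept, Grade, Instructor, Office, RoomNo, Semester, StudentID}: {Instructor, StudentID}⁺ ∩ {Dept, Grade, Instructor, Office, RoomNo, Semester, StudentID} = {Dept, Instructor, Office, StudentID}, not the whole set, so Instructor, StudentID -> Dept, Office violates BCNF; decompose into {Dept, Instructor, Office, StudentID} and {Grade, Instructor, RoomNo, Semester, StudentID}.
Within {Dept, Instructor, Office, StudentID}: {Instructor}⁺ ∩ {Dept, Instructor, Office, StudentID} = {Instructor, Office}, not the whole set, so Instructor -> Office violates BCNF; decompose into {Instructor, Office} and {Dept, Instructor, StudentID}.
{Instructor, Office}: every determinant is a superkey — BCNF.
{Dept, Instructor, StudentID}: every determinant is a superkey — BCNF.
Within {Grade, Instructor, RoomNo, Semester, StudentID}: {RoomNo}⁺ ∩ {Grade, Instructor, RoomNo, Semester, StudentID} = {Instructor, RoomNo}, not the whole set, so RoomNo -> Instructor violates BCNF; decompose into {Instructor, RoomNo} and {Grade, RoomNo, Semester, StudentID}.
{Instructor, RoomNo}: every determinant is a superkey — BCNF.
{Grade, RoomNo, Semester, StudentID}: every determinant is a superkey — BCNF.

{Dept, Instructor, StudentID}; {Grade, RoomNo, Semester, StudentID}; {Instructor, Office}; {Instructor, RoomNo}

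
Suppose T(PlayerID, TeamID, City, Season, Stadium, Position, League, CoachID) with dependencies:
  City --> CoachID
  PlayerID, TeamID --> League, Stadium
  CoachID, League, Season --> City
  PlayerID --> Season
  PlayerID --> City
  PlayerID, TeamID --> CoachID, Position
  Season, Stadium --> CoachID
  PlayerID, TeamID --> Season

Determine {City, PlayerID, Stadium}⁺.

Start with {City, PlayerID, Stadium}.
City --> CoachID applies; add {CoachID} → now {City, CoachID, PlayerID, Stadium}.
PlayerID --> Season applies; add {Season} → now {City, CoachID, PlayerID, Season, Stadium}.
No further FD applies.

{City, CoachID, PlayerID, Season, Stadium}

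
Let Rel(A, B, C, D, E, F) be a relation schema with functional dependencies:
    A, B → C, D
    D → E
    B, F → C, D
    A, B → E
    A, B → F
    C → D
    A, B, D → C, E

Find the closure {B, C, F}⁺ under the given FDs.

{B, C, D, E, F}

Start with {B, C, F}.
B, F → C, D applies; add {D} → now {B, C, D, F}.
D → E applies; add {E} → now {B, C, D, E, F}.
No further FD applies.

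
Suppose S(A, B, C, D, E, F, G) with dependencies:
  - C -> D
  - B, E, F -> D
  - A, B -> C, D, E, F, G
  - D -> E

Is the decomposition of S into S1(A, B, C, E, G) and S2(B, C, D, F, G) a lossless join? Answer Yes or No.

No

Common attributes: {B, C, G}; their closure is {B, C, D, E, G}.
Neither S1 nor S2 is contained in that closure, so the decomposition is lossy.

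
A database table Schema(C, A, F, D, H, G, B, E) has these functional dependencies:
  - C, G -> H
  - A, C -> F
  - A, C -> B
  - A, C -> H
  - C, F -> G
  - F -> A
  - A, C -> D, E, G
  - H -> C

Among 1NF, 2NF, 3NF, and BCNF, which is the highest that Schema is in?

3NF

Candidate keys: {A, C}, {A, H}, {C, F}, {F, H}. Prime attributes: {A, C, F, H}.
C, G -> H breaks BCNF: {C, G}⁺ = {C, G, H}, so {C, G} is not a superkey.
But every attribute on its right side ({H}) is prime, and the same holds for every other non-superkey FD, so 3NF still holds.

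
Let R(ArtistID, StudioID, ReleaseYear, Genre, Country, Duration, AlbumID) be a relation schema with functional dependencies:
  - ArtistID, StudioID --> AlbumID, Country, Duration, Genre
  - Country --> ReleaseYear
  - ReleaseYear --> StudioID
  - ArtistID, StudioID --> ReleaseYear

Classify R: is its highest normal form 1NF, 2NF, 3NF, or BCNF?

Candidate keys: {ArtistID, Country}, {ArtistID, ReleaseYear}, {ArtistID, StudioID}. Prime attributes: {ArtistID, Country, ReleaseYear, StudioID}.
Country --> ReleaseYear: {Country}⁺ = {Country, ReleaseYear, StudioID}, which is not all of the attributes, so the left side is not a superkey — BCNF is violated.
Its right-hand attributes {ReleaseYear} are all prime, as are those of every other non-superkey FD — the relation is in 3NF.

3NF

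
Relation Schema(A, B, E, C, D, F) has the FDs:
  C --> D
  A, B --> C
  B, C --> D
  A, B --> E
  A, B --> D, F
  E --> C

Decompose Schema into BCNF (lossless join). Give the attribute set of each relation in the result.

{A, B, E, F}; {C, D}; {C, E}

Candidate key of the original relation: {A, B}.
{A, B, C, D, E, F}: {C} determines {C, D} here but is not a superkey — split on C --> D, giving {C, D} and {A, B, C, E, F}.
{C, D} is in BCNF.
{A, B, C, E, F}: {E} determines {C, E} here but is not a superkey — split on E --> C, giving {C, E} and {A, B, E, F}.
{C, E} is in BCNF.
{A, B, E, F} is in BCNF.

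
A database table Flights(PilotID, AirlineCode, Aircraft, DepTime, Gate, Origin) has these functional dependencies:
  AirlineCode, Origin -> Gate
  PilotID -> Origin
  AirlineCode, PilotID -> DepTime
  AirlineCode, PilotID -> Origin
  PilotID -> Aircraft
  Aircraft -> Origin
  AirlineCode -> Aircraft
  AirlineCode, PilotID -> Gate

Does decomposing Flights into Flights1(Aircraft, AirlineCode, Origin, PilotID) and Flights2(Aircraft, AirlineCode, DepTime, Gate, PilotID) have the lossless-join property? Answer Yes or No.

Flights1 ∩ Flights2 = {Aircraft, AirlineCode, PilotID}; its closure under F is {Aircraft, AirlineCode, DepTime, Gate, Origin, PilotID}.
Since Flights1 ⊆ {Aircraft, AirlineCode, DepTime, Gate, Origin, PilotID}, the intersection is a superkey of Flights1; the decomposition is lossless.

Yes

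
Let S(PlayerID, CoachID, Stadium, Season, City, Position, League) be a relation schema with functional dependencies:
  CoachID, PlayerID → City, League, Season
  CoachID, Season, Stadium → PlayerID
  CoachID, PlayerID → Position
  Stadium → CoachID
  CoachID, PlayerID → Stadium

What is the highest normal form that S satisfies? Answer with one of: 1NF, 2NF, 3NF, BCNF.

Candidate keys: {CoachID, PlayerID}, {PlayerID, Stadium}, {Season, Stadium}. Prime attributes: {CoachID, PlayerID, Season, Stadium}.
For Stadium → CoachID we have {Stadium}⁺ = {CoachID, Stadium}; {Stadium} is not a superkey, so BCNF fails.
Its right-hand attributes {CoachID} are all prime, as are those of every other non-superkey FD — the relation is in 3NF.

3NF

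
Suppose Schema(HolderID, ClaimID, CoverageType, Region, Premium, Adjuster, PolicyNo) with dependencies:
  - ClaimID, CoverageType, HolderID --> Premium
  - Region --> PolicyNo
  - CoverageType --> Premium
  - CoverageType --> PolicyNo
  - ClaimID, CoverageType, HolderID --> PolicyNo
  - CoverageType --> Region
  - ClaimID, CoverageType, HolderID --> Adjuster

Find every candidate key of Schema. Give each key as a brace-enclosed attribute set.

{ClaimID, CoverageType, HolderID} never appear on the right of any FD, so every key must include all of them.
{ClaimID, CoverageType, HolderID} is a candidate key since {ClaimID, CoverageType, HolderID}⁺ = {Adjuster, ClaimID, CoverageType, HolderID, PolicyNo, Premium, Region} covers every attribute.
No smaller or unrelated set reaches every attribute, so there are no other keys.

{ClaimID, CoverageType, HolderID}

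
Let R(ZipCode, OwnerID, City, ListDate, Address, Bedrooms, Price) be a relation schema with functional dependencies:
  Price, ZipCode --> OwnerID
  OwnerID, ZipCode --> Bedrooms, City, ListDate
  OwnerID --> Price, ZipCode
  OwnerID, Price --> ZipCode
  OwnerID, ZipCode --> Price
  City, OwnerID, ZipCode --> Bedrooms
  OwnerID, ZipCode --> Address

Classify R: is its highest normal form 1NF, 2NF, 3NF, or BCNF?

Candidate keys: {OwnerID}, {Price, ZipCode}. Prime attributes: {OwnerID, Price, ZipCode}.
The left-hand side of every FD is a superkey, so BCNF is satisfied.

BCNF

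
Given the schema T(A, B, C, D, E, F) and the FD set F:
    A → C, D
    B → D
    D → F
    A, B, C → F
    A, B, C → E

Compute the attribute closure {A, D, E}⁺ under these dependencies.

Start with {A, D, E}.
A → C, D applies; add {C} → now {A, C, D, E}.
D → F applies; add {F} → now {A, C, D, E, F}.
No further FD applies.

{A, C, D, E, F}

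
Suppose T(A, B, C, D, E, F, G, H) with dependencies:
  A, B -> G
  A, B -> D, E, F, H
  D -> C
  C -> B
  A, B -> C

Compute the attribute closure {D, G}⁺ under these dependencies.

{B, C, D, G}

Start with {D, G}.
D -> C applies; add {C} → now {C, D, G}.
C -> B applies; add {B} → now {B, C, D, G}.
No further FD applies.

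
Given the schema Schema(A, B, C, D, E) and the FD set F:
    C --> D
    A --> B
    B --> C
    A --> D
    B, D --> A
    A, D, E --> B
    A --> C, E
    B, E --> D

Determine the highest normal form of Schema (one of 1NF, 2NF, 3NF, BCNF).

2NF

Candidate keys: {A}, {B}. Prime attributes: {A, B}.
C --> D breaks BCNF: {C}⁺ = {C, D}, so {C} is not a superkey.
Because {D} is non-prime and the left side of C --> D is not a superkey, the relation is not in 3NF.
All keys have size 1, which rules out partial dependencies — 2NF is satisfied.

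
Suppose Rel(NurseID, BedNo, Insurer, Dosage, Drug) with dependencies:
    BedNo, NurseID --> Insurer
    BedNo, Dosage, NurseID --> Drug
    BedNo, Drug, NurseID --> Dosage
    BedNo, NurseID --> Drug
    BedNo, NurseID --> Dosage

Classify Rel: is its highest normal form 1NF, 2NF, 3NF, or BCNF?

Candidate key: {BedNo, NurseID}. Prime attributes: {BedNo, NurseID}.
Every FD has a superkey on the left, so the relation is in BCNF.

BCNF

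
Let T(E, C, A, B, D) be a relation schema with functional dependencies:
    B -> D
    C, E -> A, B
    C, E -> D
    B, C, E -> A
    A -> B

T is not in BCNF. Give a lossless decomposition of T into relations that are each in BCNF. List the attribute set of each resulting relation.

{A, B}; {A, C, E}; {B, D}

Candidate key of the original relation: {C, E}.
In {A, B, C, D, E}, {B} is not a superkey ({B}⁺ restricted to this set is {B, D}), so split on B -> D into {B, D} and {A, B, C, E}.
{B, D}: every determinant is a superkey — BCNF.
In {A, B, C, E}, {A} is not a superkey ({A}⁺ restricted to this set is {A, B}), so split on A -> B into {A, B} and {A, C, E}.
{A, B}: every determinant is a superkey — BCNF.
{A, C, E}: every determinant is a superkey — BCNF.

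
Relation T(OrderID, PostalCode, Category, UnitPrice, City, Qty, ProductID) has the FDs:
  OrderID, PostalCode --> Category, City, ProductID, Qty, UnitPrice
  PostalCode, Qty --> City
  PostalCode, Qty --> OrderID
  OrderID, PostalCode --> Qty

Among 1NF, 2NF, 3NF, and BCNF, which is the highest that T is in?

BCNF

Candidate keys: {OrderID, PostalCode}, {PostalCode, Qty}. Prime attributes: {OrderID, PostalCode, Qty}.
The left-hand side of every FD is a superkey, so BCNF is satisfied.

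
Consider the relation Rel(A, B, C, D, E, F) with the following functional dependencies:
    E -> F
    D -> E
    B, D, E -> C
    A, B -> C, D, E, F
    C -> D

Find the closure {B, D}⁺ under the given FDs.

Start with {B, D}.
D -> E applies; add {E} → now {B, D, E}.
B, D, E -> C applies; add {C} → now {B, C, D, E}.
E -> F applies; add {F} → now {B, C, D, E, F}.
No further FD applies.

{B, C, D, E, F}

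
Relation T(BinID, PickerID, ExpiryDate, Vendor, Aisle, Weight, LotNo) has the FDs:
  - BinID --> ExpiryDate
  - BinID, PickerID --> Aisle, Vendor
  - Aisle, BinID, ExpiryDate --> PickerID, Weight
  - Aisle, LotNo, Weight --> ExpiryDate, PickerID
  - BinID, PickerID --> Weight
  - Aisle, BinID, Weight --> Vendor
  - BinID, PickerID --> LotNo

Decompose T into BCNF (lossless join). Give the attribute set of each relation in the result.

{Aisle, BinID, LotNo, Vendor, Weight}; {Aisle, LotNo, PickerID, Weight}; {BinID, ExpiryDate}

Candidate keys of the original relation: {Aisle, BinID}, {BinID, PickerID}.
{Aisle, BinID, ExpiryDate, LotNo, PickerID, Vendor, Weight}: {BinID} determines {BinID, ExpiryDate} here but is not a superkey — split on BinID --> ExpiryDate, giving {BinID, ExpiryDate} and {Aisle, BinID, LotNo, PickerID, Vendor, Weight}.
{BinID, ExpiryDate} is in BCNF.
{Aisle, BinID, LotNo, PickerID, Vendor, Weight}: {Aisle, LotNo, Weight} determines {Aisle, LotNo, PickerID, Weight} here but is not a superkey — split on Aisle, LotNo, Weight --> PickerID, giving {Aisle, LotNo, PickerID, Weight} and {Aisle, BinID, LotNo, Vendor, Weight}.
{Aisle, LotNo, PickerID, Weight} is in BCNF.
{Aisle, BinID, LotNo, Vendor, Weight} is in BCNF.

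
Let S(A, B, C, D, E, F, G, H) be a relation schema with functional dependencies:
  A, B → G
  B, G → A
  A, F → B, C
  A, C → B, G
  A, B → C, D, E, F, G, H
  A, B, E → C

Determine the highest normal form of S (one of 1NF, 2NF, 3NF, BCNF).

Candidate keys: {A, B}, {A, C}, {A, F}, {B, G}. Prime attributes: {A, B, C, F, G}.
Each dependency's left side is a superkey — BCNF holds.

BCNF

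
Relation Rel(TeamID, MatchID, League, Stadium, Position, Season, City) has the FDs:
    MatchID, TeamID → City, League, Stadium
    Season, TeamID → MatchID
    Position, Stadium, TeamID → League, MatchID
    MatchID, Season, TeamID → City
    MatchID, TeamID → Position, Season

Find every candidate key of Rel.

No FD produces {TeamID}, so it must be in every candidate key.
{MatchID, TeamID}⁺ = {City, League, MatchID, Position, Season, Stadium, TeamID}, which is every attribute, so {MatchID, TeamID} is a candidate key.
{Season, TeamID}⁺ = {City, League, MatchID, Position, Season, Stadium, TeamID}, which is every attribute, so {Season, TeamID} is a candidate key.
{Position, Stadium, TeamID}⁺ = {City, League, MatchID, Position, Season, Stadium, TeamID}, which is every attribute, so {Position, Stadium, TeamID} is a candidate key.
No proper subset of any of these is a key, and no other minimal superkey exists.

{MatchID, TeamID}, {Position, Stadium, TeamID}, {Season, TeamID}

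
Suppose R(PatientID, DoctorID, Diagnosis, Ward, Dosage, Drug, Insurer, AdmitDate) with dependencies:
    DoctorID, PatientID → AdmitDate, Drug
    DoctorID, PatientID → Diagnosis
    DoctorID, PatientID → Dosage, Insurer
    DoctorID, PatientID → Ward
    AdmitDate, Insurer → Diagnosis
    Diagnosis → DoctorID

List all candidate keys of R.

Attributes never on any right-hand side: {PatientID} — every candidate key must contain it.
{Diagnosis, PatientID} is a candidate key since {Diagnosis, PatientID}⁺ = {AdmitDate, Diagnosis, DoctorID, Dosage, Drug, Insurer, PatientID, Ward} covers every attribute.
{DoctorID, PatientID} is a candidate key since {DoctorID, PatientID}⁺ = {AdmitDate, Diagnosis, DoctorID, Dosage, Drug, Insurer, PatientID, Ward} covers every attribute.
{AdmitDate, Insurer, PatientID} is a candidate key since {AdmitDate, Insurer, PatientID}⁺ = {AdmitDate, Diagnosis, DoctorID, Dosage, Drug, Insurer, PatientID, Ward} covers every attribute.
Any other superkey properly contains one of these, so there are no further candidate keys.

{AdmitDate, Insurer, PatientID}, {Diagnosis, PatientID}, {DoctorID, PatientID}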